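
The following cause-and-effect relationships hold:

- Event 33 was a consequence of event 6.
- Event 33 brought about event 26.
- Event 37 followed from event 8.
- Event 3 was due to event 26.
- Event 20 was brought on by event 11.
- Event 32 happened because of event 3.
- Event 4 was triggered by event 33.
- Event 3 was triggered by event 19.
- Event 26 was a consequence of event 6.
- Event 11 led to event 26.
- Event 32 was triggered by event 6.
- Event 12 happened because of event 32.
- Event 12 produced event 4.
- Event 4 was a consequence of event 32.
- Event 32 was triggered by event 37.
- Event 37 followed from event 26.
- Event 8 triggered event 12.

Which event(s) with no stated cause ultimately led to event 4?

event 11, event 19, event 6, event 8

Tracing upstream from event 4: event 4 ← event 32 ← event 3 ← event 19.
A separate upstream branch: event 4 ← event 32 ← event 37 ← event 26 ← event 11.
A separate upstream branch: event 4 ← event 33 ← event 6.
A separate upstream branch: event 4 ← event 12 ← event 8.
Each of those chain origins has no stated cause.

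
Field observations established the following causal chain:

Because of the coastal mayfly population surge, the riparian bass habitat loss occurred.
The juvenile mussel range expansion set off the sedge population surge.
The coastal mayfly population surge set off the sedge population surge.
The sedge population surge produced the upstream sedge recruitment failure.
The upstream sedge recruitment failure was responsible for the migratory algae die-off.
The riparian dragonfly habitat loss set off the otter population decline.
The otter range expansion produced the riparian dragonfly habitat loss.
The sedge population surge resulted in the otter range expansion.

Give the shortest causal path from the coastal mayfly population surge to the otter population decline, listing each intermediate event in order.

the coastal mayfly population surge → the sedge population surge → the otter range expansion → the riparian dragonfly habitat loss → the otter population decline

the coastal mayfly population surge → the sedge population surge
the sedge population surge → the otter range expansion
the otter range expansion → the riparian dragonfly habitat loss
the riparian dragonfly habitat loss → the otter population decline
Length: 4 steps.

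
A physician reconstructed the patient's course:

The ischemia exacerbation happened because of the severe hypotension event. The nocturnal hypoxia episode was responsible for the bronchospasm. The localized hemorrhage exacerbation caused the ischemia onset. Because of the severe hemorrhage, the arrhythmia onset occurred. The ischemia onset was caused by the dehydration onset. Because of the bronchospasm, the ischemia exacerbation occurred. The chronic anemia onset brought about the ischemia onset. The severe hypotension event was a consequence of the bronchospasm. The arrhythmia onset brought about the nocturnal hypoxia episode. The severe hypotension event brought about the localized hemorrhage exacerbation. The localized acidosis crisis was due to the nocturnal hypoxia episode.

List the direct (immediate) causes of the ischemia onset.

Upstream contributors include the severe hemorrhage, the arrhythmia onset, the nocturnal hypoxia episode, the bronchospasm, the severe hypotension event, but only the chronic anemia onset, the dehydration onset, the localized hemorrhage exacerbation feed directly into the ischemia onset.

the chronic anemia onset, the dehydration onset, the localized hemorrhage exacerbation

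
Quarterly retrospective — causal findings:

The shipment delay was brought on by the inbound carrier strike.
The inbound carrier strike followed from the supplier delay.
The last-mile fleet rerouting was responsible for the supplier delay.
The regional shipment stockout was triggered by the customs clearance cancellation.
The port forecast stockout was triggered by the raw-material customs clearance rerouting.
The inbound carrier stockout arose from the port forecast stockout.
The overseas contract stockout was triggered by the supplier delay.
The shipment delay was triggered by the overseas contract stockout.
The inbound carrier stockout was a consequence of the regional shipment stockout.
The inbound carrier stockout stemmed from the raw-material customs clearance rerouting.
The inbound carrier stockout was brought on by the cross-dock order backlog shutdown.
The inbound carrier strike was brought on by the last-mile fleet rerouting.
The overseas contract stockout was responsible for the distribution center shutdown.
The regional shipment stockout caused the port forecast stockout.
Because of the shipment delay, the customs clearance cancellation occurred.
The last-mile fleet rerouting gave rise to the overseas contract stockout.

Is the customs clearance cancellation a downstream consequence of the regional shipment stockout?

The regional shipment stockout leads to the port forecast stockout, the inbound carrier stockout; the customs clearance cancellation is not among them.

No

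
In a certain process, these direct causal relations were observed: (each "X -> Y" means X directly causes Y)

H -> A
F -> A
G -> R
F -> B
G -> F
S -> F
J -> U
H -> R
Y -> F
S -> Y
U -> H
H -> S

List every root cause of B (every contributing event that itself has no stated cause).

Tracing upstream from B: B ← F ← S ← H ← U ← J.
A separate upstream branch: B ← F ← G.
Each of those chain origins has no stated cause.

G, J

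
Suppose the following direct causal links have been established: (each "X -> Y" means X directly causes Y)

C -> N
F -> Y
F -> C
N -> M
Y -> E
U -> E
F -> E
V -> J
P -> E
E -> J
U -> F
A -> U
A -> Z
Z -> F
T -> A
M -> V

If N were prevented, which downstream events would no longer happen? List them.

Downstream of N: M, V, J.
Of those, still caused via another path: J.
The remainder have no surviving cause.

M, V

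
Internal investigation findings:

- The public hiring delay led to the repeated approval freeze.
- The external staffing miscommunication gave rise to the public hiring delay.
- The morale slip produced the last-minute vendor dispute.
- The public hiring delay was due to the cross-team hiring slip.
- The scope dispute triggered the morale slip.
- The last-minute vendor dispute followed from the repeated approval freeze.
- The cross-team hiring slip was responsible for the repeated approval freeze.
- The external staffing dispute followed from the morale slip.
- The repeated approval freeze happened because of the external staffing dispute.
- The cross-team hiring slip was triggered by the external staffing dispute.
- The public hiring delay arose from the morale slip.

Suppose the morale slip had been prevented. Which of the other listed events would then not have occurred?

the cross-team hiring slip, the external staffing dispute

Downstream of the morale slip: the external staffing dispute, the cross-team hiring slip, the public hiring delay, the repeated approval freeze, the last-minute vendor dispute.
Of those, still caused via another path: the public hiring delay, the repeated approval freeze, the last-minute vendor dispute.
The remainder have no surviving cause.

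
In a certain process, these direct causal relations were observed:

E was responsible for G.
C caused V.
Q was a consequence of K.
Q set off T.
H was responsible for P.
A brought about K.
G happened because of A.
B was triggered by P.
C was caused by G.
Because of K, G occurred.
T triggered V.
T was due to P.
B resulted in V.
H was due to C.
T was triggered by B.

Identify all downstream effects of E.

Direct effects: G.
2 steps out: C.
3 steps out: H, V.
4 steps out: P.
5 steps out: B, T.
Not reachable from it: A, K, Q.

B, C, G, H, P, T, V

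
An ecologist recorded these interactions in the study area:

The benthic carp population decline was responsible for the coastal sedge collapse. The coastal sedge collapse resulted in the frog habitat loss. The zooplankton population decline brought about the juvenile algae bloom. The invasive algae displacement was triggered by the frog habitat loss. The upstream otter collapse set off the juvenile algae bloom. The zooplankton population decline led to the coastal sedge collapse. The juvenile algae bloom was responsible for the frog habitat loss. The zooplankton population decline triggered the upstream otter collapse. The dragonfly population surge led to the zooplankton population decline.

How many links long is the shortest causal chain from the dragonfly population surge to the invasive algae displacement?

4

Shortest chain: the dragonfly population surge → the zooplankton population decline → the coastal sedge collapse → the frog habitat loss → the invasive algae displacement.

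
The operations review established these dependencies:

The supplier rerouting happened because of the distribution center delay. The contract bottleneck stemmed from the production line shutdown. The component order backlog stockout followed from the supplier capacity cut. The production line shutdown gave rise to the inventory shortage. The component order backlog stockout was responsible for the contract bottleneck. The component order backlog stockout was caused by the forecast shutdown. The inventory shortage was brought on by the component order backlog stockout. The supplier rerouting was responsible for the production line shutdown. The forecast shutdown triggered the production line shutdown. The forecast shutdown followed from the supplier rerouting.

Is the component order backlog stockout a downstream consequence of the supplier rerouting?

There is a causal chain: the supplier rerouting → the forecast shutdown → the component order backlog stockout.

Yes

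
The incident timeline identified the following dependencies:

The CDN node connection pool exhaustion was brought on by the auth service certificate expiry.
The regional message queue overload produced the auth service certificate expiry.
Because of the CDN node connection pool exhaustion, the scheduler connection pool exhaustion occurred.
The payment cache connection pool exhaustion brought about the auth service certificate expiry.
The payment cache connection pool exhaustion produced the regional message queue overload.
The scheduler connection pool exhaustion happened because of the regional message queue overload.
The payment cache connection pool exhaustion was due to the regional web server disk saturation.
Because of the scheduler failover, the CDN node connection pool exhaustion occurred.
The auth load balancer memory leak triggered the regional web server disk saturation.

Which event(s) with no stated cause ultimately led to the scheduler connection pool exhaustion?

Tracing upstream from the scheduler connection pool exhaustion: the scheduler connection pool exhaustion ← the regional message queue overload ← the payment cache connection pool exhaustion ← the regional web server disk saturation ← the auth load balancer memory leak.
A separate upstream branch: the scheduler connection pool exhaustion ← the CDN node connection pool exhaustion ← the scheduler failover.
Each of those chain origins has no stated cause.

the auth load balancer memory leak, the scheduler failover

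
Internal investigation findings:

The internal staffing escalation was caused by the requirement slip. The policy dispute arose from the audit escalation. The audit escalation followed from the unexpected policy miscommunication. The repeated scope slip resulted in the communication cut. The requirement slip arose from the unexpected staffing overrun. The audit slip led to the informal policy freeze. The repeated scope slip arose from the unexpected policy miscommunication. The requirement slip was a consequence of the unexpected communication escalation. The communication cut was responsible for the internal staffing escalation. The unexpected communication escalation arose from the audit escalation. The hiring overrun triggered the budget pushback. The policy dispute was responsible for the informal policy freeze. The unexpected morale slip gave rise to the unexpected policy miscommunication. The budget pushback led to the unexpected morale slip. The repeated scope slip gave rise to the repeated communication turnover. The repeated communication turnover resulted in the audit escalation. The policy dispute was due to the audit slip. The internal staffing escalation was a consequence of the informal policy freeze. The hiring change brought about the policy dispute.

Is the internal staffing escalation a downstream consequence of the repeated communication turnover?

There is a causal chain: the repeated communication turnover → the audit escalation → the unexpected communication escalation → the requirement slip → the internal staffing escalation.

Yes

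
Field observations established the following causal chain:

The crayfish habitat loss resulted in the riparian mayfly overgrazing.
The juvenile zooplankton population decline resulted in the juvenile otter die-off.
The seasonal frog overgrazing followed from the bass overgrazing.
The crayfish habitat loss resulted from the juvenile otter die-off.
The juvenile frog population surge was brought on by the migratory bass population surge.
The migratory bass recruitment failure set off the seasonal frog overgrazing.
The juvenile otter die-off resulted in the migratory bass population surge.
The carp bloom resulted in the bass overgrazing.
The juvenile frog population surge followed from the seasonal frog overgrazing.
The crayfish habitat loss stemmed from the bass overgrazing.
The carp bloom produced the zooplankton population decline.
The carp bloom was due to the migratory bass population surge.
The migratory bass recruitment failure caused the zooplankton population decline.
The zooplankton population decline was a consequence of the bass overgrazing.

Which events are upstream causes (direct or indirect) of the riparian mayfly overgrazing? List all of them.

the bass overgrazing, the carp bloom, the crayfish habitat loss, the juvenile otter die-off, the juvenile zooplankton population decline, the migratory bass population surge

Immediate cause of the riparian mayfly overgrazing: the crayfish habitat loss.
Further upstream: the juvenile zooplankton population decline, the juvenile otter die-off, the migratory bass population surge, the carp bloom, the bass overgrazing.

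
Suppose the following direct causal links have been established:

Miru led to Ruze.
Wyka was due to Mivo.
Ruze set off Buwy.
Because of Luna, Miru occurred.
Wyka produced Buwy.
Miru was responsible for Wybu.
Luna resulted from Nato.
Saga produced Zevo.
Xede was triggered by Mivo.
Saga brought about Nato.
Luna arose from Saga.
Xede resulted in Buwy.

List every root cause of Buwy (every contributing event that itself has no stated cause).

Mivo, Saga

Tracing upstream from Buwy: Buwy ← Ruze ← Miru ← Luna ← Saga.
A separate upstream branch: Buwy ← Wyka ← Mivo.
Each of those chain origins has no stated cause.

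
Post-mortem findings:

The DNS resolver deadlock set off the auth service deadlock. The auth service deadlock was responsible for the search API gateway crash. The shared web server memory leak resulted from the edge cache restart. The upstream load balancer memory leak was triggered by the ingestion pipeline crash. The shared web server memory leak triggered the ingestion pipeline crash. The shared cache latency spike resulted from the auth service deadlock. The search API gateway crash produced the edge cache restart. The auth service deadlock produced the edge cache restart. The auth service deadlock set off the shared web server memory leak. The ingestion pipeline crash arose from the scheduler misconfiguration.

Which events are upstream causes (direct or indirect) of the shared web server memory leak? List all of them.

Immediate causes of the shared web server memory leak: the auth service deadlock, the edge cache restart.
Further upstream: the DNS resolver deadlock, the search API gateway crash.

the DNS resolver deadlock, the auth service deadlock, the edge cache restart, the search API gateway crash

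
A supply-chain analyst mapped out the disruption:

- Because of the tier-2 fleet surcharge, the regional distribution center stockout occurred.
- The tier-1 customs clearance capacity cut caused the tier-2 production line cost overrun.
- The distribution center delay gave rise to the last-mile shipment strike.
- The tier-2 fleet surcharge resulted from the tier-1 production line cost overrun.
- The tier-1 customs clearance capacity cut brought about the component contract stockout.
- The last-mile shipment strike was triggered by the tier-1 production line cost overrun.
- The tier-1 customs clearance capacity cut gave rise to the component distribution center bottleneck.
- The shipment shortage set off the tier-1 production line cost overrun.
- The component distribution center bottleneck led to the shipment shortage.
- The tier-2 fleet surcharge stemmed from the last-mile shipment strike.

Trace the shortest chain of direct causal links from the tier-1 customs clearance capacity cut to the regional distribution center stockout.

the tier-1 customs clearance capacity cut → the component distribution center bottleneck
the component distribution center bottleneck → the shipment shortage
the shipment shortage → the tier-1 production line cost overrun
the tier-1 production line cost overrun → the tier-2 fleet surcharge
the tier-2 fleet surcharge → the regional distribution center stockout
Length: 5 steps.

the tier-1 customs clearance capacity cut → the component distribution center bottleneck → the shipment shortage → the tier-1 production line cost overrun → the tier-2 fleet surcharge → the regional distribution center stockout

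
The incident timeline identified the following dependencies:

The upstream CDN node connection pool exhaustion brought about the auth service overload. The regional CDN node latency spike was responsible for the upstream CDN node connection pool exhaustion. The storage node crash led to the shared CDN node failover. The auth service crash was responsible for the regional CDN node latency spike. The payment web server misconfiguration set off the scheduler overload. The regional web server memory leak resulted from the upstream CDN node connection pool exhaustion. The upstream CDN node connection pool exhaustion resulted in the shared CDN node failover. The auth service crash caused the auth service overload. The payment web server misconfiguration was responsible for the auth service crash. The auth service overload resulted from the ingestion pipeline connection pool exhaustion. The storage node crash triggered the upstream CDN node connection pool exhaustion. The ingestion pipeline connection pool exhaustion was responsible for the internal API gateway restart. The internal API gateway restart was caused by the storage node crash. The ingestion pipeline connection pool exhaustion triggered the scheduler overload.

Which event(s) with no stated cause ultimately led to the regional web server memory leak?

the payment web server misconfiguration, the storage node crash

Tracing upstream from the regional web server memory leak: the regional web server memory leak ← the upstream CDN node connection pool exhaustion ← the storage node crash.
A separate upstream branch: the regional web server memory leak ← the upstream CDN node connection pool exhaustion ← the regional CDN node latency spike ← the auth service crash ← the payment web server misconfiguration.
Each of those chain origins has no stated cause.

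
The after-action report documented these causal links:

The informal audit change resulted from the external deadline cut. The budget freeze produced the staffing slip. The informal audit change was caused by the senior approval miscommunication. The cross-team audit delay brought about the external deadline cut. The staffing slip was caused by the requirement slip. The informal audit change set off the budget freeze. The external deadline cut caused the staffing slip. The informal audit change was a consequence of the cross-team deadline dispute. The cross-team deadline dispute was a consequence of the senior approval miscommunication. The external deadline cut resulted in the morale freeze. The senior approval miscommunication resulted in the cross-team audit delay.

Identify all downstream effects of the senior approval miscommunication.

the budget freeze, the cross-team audit delay, the cross-team deadline dispute, the external deadline cut, the informal audit change, the morale freeze, the staffing slip

Direct effects: the cross-team audit delay, the cross-team deadline dispute, the informal audit change.
2 steps out: the external deadline cut, the budget freeze.
3 steps out: the morale freeze, the staffing slip.
Not reachable from it: the requirement slip.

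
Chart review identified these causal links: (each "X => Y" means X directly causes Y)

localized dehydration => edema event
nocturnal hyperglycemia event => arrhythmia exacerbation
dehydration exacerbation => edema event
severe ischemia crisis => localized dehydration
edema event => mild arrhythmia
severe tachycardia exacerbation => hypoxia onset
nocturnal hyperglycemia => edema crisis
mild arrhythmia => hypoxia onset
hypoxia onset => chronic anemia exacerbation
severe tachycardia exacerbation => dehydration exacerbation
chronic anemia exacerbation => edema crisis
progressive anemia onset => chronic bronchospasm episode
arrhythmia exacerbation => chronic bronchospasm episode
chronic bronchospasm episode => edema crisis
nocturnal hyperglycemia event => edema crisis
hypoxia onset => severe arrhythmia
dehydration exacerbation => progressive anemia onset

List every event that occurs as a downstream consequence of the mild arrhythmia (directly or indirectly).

Direct effects: the hypoxia onset.
2 steps out: the severe arrhythmia, the chronic anemia exacerbation.
3 steps out: the edema crisis.
Not reachable from it: the severe tachycardia exacerbation, the dehydration exacerbation, the nocturnal hyperglycemia event, the severe ischemia crisis, the localized dehydration, the edema event, the progressive anemia onset, the arrhythmia exacerbation, the nocturnal hyperglycemia, the chronic bronchospasm episode.

the chronic anemia exacerbation, the edema crisis, the hypoxia onset, the severe arrhythmia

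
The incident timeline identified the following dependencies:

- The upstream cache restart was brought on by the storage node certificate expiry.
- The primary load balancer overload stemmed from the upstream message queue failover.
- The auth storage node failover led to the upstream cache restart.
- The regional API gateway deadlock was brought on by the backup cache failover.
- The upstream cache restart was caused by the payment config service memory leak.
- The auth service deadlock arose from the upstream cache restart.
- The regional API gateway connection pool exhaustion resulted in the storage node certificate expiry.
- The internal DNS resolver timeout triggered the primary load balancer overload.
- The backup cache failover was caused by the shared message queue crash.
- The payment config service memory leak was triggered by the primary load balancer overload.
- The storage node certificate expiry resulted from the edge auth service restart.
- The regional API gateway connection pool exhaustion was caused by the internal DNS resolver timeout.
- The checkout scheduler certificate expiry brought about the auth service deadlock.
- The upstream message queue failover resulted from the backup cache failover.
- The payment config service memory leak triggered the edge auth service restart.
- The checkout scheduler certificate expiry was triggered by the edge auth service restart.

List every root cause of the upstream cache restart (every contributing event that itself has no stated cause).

Tracing upstream from the upstream cache restart: the upstream cache restart ← the payment config service memory leak ← the primary load balancer overload ← the upstream message queue failover ← the backup cache failover ← the shared message queue crash.
A separate upstream branch: the upstream cache restart ← the payment config service memory leak ← the primary load balancer overload ← the internal DNS resolver timeout.
A separate upstream branch: the upstream cache restart ← the auth storage node failover.
Each of those chain origins has no stated cause.

the auth storage node failover, the internal DNS resolver timeout, the shared message queue crash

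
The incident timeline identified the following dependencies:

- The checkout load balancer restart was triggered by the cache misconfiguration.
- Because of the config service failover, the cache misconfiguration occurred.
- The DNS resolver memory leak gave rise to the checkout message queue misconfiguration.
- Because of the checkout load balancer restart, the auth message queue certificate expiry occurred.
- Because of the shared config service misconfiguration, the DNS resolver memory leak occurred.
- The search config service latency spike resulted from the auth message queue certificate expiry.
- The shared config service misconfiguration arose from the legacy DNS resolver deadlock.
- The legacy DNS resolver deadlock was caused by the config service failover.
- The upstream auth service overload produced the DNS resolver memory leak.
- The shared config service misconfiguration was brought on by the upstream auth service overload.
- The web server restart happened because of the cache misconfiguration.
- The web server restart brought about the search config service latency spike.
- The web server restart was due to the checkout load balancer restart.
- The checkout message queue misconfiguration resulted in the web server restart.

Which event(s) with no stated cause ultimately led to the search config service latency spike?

the config service failover, the upstream auth service overload

Tracing upstream from the search config service latency spike: the search config service latency spike ← the web server restart ← the cache misconfiguration ← the config service failover.
A separate upstream branch: the search config service latency spike ← the web server restart ← the checkout message queue misconfiguration ← the DNS resolver memory leak ← the upstream auth service overload.
Each of those chain origins has no stated cause.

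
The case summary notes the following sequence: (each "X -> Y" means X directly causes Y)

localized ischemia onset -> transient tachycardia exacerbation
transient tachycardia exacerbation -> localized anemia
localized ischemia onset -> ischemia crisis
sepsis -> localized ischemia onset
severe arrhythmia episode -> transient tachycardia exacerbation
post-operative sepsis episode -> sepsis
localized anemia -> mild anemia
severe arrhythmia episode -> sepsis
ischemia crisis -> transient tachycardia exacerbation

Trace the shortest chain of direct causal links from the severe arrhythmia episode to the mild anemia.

the severe arrhythmia episode → the transient tachycardia exacerbation
the transient tachycardia exacerbation → the localized anemia
the localized anemia → the mild anemia
Length: 3 steps.

the severe arrhythmia episode → the transient tachycardia exacerbation → the localized anemia → the mild anemia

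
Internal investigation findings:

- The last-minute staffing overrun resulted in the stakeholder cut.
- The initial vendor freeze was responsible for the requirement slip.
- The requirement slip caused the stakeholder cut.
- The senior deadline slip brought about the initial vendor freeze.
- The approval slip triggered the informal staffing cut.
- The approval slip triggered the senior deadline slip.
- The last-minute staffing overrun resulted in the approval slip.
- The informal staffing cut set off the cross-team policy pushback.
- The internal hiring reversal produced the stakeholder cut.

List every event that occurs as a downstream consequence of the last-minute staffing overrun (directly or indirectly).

Direct effects: the approval slip, the stakeholder cut.
2 steps out: the informal staffing cut, the senior deadline slip.
3 steps out: the cross-team policy pushback, the initial vendor freeze.
4 steps out: the requirement slip.
Not reachable from it: the internal hiring reversal.

the approval slip, the cross-team policy pushback, the informal staffing cut, the initial vendor freeze, the requirement slip, the senior deadline slip, the stakeholder cut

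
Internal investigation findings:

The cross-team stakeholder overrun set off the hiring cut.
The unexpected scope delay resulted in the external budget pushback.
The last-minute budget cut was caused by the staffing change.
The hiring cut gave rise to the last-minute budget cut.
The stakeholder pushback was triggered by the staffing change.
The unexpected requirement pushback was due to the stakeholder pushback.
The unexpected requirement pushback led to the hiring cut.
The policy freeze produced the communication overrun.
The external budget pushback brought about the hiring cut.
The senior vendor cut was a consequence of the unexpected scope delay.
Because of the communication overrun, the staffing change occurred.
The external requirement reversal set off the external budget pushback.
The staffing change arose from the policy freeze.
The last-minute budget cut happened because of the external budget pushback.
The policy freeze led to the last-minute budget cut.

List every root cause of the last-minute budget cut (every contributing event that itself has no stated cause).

the cross-team stakeholder overrun, the external requirement reversal, the policy freeze, the unexpected scope delay

Tracing upstream from the last-minute budget cut: the last-minute budget cut ← the policy freeze.
A separate upstream branch: the last-minute budget cut ← the external budget pushback ← the unexpected scope delay.
A separate upstream branch: the last-minute budget cut ← the external budget pushback ← the external requirement reversal.
A separate upstream branch: the last-minute budget cut ← the hiring cut ← the cross-team stakeholder overrun.
Each of those chain origins has no stated cause.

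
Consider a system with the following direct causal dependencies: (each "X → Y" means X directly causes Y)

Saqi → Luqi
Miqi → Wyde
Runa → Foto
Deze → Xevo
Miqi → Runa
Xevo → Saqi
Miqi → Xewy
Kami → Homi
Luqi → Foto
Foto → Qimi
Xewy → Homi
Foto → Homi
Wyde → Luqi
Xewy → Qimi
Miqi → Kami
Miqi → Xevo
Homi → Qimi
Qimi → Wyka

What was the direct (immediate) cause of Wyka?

Qimi

Upstream contributors include Miqi, Kami, Wyde, Runa, Deze, Xevo, Saqi, Luqi, Xewy, Foto, Homi, but only Qimi feeds directly into Wyka.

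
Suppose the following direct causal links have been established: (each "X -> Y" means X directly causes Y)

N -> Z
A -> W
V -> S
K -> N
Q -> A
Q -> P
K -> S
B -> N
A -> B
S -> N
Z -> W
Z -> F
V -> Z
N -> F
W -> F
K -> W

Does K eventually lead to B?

K leads to S, N, Z, W, F; B is not among them.

No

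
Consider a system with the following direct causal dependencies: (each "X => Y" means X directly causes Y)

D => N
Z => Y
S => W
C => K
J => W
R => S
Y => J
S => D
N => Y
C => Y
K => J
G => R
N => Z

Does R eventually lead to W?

Yes

There is a causal chain: R → S → W.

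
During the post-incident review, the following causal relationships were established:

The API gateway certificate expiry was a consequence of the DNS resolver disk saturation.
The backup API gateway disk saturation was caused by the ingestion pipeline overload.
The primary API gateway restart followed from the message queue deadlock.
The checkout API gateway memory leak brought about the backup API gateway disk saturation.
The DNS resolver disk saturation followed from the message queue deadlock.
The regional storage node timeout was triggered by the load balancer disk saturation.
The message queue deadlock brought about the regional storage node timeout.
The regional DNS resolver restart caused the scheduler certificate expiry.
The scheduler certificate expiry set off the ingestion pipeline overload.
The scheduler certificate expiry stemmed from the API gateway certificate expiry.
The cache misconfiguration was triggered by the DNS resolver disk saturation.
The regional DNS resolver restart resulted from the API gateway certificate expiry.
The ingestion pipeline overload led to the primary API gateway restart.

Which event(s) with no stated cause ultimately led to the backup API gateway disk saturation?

Tracing upstream from the backup API gateway disk saturation: the backup API gateway disk saturation ← the ingestion pipeline overload ← the scheduler certificate expiry ← the API gateway certificate expiry ← the DNS resolver disk saturation ← the message queue deadlock.
A separate upstream branch: the backup API gateway disk saturation ← the checkout API gateway memory leak.
Each of those chain origins has no stated cause.

the checkout API gateway memory leak, the message queue deadlock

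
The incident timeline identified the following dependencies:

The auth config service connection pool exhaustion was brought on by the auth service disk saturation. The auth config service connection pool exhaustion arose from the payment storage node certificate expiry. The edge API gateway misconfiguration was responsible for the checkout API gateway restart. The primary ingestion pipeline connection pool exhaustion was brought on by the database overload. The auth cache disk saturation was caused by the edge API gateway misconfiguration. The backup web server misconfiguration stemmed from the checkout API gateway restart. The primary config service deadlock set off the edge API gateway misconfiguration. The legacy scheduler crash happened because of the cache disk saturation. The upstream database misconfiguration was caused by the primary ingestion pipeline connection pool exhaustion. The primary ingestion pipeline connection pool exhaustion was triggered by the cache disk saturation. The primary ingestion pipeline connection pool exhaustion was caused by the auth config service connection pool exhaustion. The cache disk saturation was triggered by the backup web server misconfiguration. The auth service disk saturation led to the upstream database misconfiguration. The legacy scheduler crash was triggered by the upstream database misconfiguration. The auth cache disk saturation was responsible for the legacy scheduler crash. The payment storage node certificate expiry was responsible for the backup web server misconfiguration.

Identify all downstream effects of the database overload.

the legacy scheduler crash, the primary ingestion pipeline connection pool exhaustion, the upstream database misconfiguration

Direct effects: the primary ingestion pipeline connection pool exhaustion.
2 steps out: the upstream database misconfiguration.
3 steps out: the legacy scheduler crash.
Not reachable from it: the primary config service deadlock, the payment storage node certificate expiry, the edge API gateway misconfiguration, the checkout API gateway restart, the backup web server misconfiguration, the auth service disk saturation, the cache disk saturation, the auth cache disk saturation, the auth config service connection pool exhaustion.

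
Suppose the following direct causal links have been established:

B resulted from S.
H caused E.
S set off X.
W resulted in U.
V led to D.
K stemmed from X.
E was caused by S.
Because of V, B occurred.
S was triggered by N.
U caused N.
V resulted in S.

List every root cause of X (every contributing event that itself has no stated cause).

Tracing upstream from X: X ← S ← V.
A separate upstream branch: X ← S ← N ← U ← W.
Each of those chain origins has no stated cause.

V, W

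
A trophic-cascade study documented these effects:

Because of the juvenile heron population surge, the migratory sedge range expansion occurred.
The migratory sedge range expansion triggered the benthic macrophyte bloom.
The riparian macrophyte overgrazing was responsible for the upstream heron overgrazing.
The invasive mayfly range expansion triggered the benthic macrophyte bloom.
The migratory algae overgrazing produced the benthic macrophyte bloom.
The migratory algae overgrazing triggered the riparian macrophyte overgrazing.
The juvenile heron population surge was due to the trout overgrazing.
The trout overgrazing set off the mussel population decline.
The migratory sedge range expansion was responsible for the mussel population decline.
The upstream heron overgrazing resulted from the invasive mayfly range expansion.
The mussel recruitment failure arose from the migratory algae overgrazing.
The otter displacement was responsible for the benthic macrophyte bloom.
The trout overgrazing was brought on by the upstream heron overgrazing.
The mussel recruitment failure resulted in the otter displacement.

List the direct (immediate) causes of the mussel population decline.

the migratory sedge range expansion, the trout overgrazing

Upstream contributors include the migratory algae overgrazing, the invasive mayfly range expansion, the riparian macrophyte overgrazing, the upstream heron overgrazing, the juvenile heron population surge, but only the migratory sedge range expansion, the trout overgrazing feed directly into the mussel population decline.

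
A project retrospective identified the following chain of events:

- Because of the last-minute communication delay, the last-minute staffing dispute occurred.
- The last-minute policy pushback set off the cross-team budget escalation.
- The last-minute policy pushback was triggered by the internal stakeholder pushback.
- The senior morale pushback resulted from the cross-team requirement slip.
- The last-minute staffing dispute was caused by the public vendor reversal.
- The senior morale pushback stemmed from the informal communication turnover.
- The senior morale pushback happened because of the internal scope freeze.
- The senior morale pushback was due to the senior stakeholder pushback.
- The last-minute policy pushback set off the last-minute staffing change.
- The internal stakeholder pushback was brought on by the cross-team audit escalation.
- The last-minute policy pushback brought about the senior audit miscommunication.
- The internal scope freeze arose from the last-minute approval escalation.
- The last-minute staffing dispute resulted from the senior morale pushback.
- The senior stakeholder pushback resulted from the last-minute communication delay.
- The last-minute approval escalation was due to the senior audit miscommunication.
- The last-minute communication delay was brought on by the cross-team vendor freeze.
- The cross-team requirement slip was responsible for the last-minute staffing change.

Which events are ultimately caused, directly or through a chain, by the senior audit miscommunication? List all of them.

the internal scope freeze, the last-minute approval escalation, the last-minute staffing dispute, the senior morale pushback

Direct effects: the last-minute approval escalation.
2 steps out: the internal scope freeze.
3 steps out: the senior morale pushback.
4 steps out: the last-minute staffing dispute.
Not reachable from it: the cross-team audit escalation, the internal stakeholder pushback, the last-minute policy pushback, the cross-team vendor freeze, the cross-team budget escalation, the public vendor reversal, the last-minute communication delay, the cross-team requirement slip, the last-minute staffing change, the informal communication turnover, the senior stakeholder pushback.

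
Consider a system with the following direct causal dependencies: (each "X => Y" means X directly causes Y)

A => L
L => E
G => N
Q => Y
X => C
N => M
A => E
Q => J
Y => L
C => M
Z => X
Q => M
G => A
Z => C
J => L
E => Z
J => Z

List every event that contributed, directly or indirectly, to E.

Immediate causes of E: A, L.
Further upstream: Q, Y, G, J.

A, G, J, L, Q, Y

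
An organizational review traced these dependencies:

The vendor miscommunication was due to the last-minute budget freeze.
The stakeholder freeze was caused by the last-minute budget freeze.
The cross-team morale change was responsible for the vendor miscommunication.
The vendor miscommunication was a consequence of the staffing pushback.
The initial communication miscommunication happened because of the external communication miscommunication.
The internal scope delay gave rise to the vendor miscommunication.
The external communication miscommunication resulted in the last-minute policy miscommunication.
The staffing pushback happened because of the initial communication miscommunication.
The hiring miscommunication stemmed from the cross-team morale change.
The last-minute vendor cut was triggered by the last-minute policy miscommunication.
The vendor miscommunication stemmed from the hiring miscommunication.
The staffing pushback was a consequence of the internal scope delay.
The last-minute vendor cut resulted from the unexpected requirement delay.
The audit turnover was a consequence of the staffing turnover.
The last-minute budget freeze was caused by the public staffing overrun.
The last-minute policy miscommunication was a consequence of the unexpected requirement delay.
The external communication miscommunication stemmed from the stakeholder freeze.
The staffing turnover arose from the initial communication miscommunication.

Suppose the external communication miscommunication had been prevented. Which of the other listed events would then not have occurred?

Downstream of the external communication miscommunication: the initial communication miscommunication, the last-minute policy miscommunication, the last-minute vendor cut, the staffing turnover, the audit turnover, the staffing pushback, the vendor miscommunication.
Of those, still caused via another path: the last-minute policy miscommunication, the last-minute vendor cut, the staffing pushback, the vendor miscommunication.
The remainder have no surviving cause.

the audit turnover, the initial communication miscommunication, the staffing turnover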